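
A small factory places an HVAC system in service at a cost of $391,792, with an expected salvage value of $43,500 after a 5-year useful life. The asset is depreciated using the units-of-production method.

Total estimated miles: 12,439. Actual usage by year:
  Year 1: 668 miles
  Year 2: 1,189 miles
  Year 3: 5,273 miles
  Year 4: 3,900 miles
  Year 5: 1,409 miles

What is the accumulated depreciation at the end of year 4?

$308,840

Depreciable base = $391,792 − $43,500 = $348,292.
Rate = $348,292 / 12,439 miles = $28 per mile.
Year 1: 668 × $28 = $18,704. Book value $373,088.
Year 2: 1,189 × $28 = $33,292. Book value $339,796.
Year 3: 5,273 × $28 = $147,644. Book value $192,152.
Year 4: 3,900 × $28 = $109,200. Book value $82,952.
Accumulated through year 4 = $391,792 − $82,952 = $308,840.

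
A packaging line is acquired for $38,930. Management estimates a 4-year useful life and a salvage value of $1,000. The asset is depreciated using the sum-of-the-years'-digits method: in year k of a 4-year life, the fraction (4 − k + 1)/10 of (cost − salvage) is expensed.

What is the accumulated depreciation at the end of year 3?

Depreciable base = $38,930 − $1,000 = $37,930.
Sum of the years' digits = 4+3+2+1 = 10.
Year 1: $37,930 × 4/10 = $15,172. Book value $23,758.
Year 2: $37,930 × 3/10 = $11,379. Book value $12,379.
Year 3: $37,930 × 2/10 = $7,586. Book value $4,793.
Accumulated through year 3 = $38,930 − $4,793 = $34,137.

$34,137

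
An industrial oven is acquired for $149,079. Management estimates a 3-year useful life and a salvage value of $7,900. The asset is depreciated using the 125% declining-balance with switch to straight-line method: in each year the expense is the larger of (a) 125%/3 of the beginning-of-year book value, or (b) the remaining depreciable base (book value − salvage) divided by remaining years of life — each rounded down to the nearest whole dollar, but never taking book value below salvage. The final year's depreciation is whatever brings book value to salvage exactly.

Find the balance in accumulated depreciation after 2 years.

$101,647

Depreciable base = $149,079 − $7,900 = $141,179.
Year 1: DB = ⌊$149,079 × 125%/3⌋ = $62,116; SL = ⌊$141,179/3⌋ = $47,059 → take DB $62,116. Book value $86,963.
Year 2: DB = ⌊$86,963 × 125%/3⌋ = $36,234; SL = ⌊$79,063/2⌋ = $39,531 → take SL $39,531. Book value $47,432.
Accumulated through year 2 = $149,079 − $47,432 = $101,647.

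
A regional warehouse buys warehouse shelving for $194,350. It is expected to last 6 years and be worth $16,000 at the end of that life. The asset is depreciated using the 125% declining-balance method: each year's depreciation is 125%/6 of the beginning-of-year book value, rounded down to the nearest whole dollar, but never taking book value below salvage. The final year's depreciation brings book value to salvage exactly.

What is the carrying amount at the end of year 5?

$60,438

Depreciable base = $194,350 − $16,000 = $178,350.
Year 1: ⌊$194,350 × 125%/6⌋ = $40,489. Book value $153,861.
Year 2: ⌊$153,861 × 125%/6⌋ = $32,054. Book value $121,807.
Year 3: ⌊$121,807 × 125%/6⌋ = $25,376. Book value $96,431.
Year 4: ⌊$96,431 × 125%/6⌋ = $20,089. Book value $76,342.
Year 5: ⌊$76,342 × 125%/6⌋ = $15,904. Book value $60,438.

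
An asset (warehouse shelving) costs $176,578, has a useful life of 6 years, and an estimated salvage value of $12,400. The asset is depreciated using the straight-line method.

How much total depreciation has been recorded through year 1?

Depreciable base = $176,578 − $12,400 = $164,178.
Annual expense = $164,178 / 6 = $27,363.
End of year 1: book value $149,215.
Accumulated through year 1 = $176,578 − $149,215 = $27,363.

$27,363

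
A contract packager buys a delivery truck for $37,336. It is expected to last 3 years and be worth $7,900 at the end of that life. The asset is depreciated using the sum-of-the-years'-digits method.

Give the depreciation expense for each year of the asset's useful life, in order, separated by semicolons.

Depreciable base = $37,336 − $7,900 = $29,436.
Sum of the years' digits = 3+2+1 = 6.
Year 1: $29,436 × 3/6 = $14,718. Book value $22,618.
Year 2: $29,436 × 2/6 = $9,812. Book value $12,806.
Year 3: $29,436 × 1/6 = $4,906. Book value $7,900.

$14,718; $9,812; $4,906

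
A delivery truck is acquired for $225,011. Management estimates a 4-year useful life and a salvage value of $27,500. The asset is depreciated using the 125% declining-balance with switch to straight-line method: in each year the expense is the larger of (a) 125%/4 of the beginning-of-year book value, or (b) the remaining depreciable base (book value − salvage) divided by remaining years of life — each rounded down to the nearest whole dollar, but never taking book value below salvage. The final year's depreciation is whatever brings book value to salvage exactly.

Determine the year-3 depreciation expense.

Depreciable base = $225,011 − $27,500 = $197,511.
Year 1: DB = ⌊$225,011 × 125%/4⌋ = $70,315; SL = ⌊$197,511/4⌋ = $49,377 → take DB $70,315. Book value $154,696.
Year 2: DB = ⌊$154,696 × 125%/4⌋ = $48,342; SL = ⌊$127,196/3⌋ = $42,398 → take DB $48,342. Book value $106,354.
Year 3: DB = ⌊$106,354 × 125%/4⌋ = $33,235; SL = ⌊$78,854/2⌋ = $39,427 → take SL $39,427. Book value $66,927.

$39,427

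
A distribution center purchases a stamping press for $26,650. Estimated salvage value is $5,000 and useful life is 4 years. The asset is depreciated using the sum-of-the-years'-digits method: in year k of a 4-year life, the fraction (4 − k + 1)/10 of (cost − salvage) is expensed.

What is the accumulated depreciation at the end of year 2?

$15,155

Depreciable base = $26,650 − $5,000 = $21,650.
Sum of the years' digits = 4+3+2+1 = 10.
Year 1: $21,650 × 4/10 = $8,660. Book value $17,990.
Year 2: $21,650 × 3/10 = $6,495. Book value $11,495.
Accumulated through year 2 = $26,650 − $11,495 = $15,155.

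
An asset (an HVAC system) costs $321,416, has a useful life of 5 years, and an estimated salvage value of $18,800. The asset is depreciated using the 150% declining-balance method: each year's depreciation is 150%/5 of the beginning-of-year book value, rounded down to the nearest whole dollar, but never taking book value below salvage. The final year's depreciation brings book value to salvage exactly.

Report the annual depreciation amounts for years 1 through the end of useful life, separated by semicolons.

Depreciable base = $321,416 − $18,800 = $302,616.
Year 1: ⌊$321,416 × 150%/5⌋ = $96,424. Book value $224,992.
Year 2: ⌊$224,992 × 150%/5⌋ = $67,497. Book value $157,495.
Year 3: ⌊$157,495 × 150%/5⌋ = $47,248. Book value $110,247.
Year 4: ⌊$110,247 × 150%/5⌋ = $33,074. Book value $77,173.
Year 5 (final): $77,173 − $18,800 = $58,373. Book value $18,800.

$96,424; $67,497; $47,248; $33,074; $58,373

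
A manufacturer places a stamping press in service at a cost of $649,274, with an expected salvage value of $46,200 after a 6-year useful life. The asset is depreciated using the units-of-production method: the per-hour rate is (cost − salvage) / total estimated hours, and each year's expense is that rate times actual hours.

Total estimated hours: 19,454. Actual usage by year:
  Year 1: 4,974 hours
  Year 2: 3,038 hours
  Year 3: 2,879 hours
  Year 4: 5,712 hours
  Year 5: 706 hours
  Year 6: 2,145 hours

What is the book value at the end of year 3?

$311,653

Depreciable base = $649,274 − $46,200 = $603,074.
Rate = $603,074 / 19,454 hours = $31 per hour.
Year 1: 4,974 × $31 = $154,194. Book value $495,080.
Year 2: 3,038 × $31 = $94,178. Book value $400,902.
Year 3: 2,879 × $31 = $89,249. Book value $311,653.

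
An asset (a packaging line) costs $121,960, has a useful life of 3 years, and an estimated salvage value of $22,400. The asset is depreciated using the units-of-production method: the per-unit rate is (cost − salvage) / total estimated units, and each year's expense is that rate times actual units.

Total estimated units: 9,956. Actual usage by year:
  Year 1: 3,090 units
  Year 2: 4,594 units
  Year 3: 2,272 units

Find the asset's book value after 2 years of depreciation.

Depreciable base = $121,960 − $22,400 = $99,560.
Rate = $99,560 / 9,956 units = $10 per unit.
Year 1: 3,090 × $10 = $30,900. Book value $91,060.
Year 2: 4,594 × $10 = $45,940. Book value $45,120.

$45,120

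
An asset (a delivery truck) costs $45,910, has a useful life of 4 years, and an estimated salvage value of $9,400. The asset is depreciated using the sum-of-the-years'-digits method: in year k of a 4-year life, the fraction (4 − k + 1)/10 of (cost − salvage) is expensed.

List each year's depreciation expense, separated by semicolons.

Depreciable base = $45,910 − $9,400 = $36,510.
Sum of the years' digits = 4+3+2+1 = 10.
Year 1: $36,510 × 4/10 = $14,604. Book value $31,306.
Year 2: $36,510 × 3/10 = $10,953. Book value $20,353.
Year 3: $36,510 × 2/10 = $7,302. Book value $13,051.
Year 4: $36,510 × 1/10 = $3,651. Book value $9,400.

$14,604; $10,953; $7,302; $3,651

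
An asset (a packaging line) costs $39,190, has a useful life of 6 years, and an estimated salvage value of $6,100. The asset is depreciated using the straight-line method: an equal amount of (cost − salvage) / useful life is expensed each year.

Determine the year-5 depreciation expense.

$5,515

Depreciable base = $39,190 − $6,100 = $33,090.
Annual expense = $33,090 / 6 = $5,515.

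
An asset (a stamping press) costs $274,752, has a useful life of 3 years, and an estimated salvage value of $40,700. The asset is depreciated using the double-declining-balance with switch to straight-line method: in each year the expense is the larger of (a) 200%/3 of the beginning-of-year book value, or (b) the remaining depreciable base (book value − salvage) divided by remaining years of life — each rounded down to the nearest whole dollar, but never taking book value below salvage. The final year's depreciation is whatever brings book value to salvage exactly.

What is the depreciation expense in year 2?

$50,884

Depreciable base = $274,752 − $40,700 = $234,052.
Year 1: DB = ⌊$274,752 × 200%/3⌋ = $183,168; SL = ⌊$234,052/3⌋ = $78,017 → take DB $183,168. Book value $91,584.
Year 2: DB = ⌊$91,584 × 200%/3⌋ = $61,056; SL = ⌊$50,884/2⌋ = $25,442 → take DB $61,056, capped at $50,884. Book value $40,700.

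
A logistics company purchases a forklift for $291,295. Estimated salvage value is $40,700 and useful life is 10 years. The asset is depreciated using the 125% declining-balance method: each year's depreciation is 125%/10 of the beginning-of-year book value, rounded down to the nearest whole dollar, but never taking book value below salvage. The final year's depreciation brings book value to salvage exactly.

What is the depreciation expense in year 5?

Depreciable base = $291,295 − $40,700 = $250,595.
Year 1: ⌊$291,295 × 125%/10⌋ = $36,411. Book value $254,884.
Year 2: ⌊$254,884 × 125%/10⌋ = $31,860. Book value $223,024.
Year 3: ⌊$223,024 × 125%/10⌋ = $27,878. Book value $195,146.
Year 4: ⌊$195,146 × 125%/10⌋ = $24,393. Book value $170,753.
Year 5: ⌊$170,753 × 125%/10⌋ = $21,344. Book value $149,409.

$21,344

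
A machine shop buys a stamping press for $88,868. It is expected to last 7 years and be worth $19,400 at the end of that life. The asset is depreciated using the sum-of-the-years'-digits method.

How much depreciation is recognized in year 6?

Depreciable base = $88,868 − $19,400 = $69,468.
Sum of the years' digits = 7+6+5+4+3+2+1 = 28.
Year 1: $69,468 × 7/28 = $17,367. Book value $71,501.
Year 2: $69,468 × 6/28 = $14,886. Book value $56,615.
Year 3: $69,468 × 5/28 = $12,405. Book value $44,210.
Year 4: $69,468 × 4/28 = $9,924. Book value $34,286.
Year 5: $69,468 × 3/28 = $7,443. Book value $26,843.
Year 6: $69,468 × 2/28 = $4,962. Book value $21,881.

$4,962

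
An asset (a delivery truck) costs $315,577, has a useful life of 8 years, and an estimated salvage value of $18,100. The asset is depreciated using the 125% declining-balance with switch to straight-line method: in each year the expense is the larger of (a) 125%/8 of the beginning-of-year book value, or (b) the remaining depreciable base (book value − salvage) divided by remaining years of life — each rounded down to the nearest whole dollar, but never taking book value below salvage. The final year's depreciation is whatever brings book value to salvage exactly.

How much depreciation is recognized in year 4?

$34,292

Depreciable base = $315,577 − $18,100 = $297,477.
Year 1: DB = ⌊$315,577 × 125%/8⌋ = $49,308; SL = ⌊$297,477/8⌋ = $37,184 → take DB $49,308. Book value $266,269.
Year 2: DB = ⌊$266,269 × 125%/8⌋ = $41,604; SL = ⌊$248,169/7⌋ = $35,452 → take DB $41,604. Book value $224,665.
Year 3: DB = ⌊$224,665 × 125%/8⌋ = $35,103; SL = ⌊$206,565/6⌋ = $34,427 → take DB $35,103. Book value $189,562.
Year 4: DB = ⌊$189,562 × 125%/8⌋ = $29,619; SL = ⌊$171,462/5⌋ = $34,292 → take SL $34,292. Book value $155,270.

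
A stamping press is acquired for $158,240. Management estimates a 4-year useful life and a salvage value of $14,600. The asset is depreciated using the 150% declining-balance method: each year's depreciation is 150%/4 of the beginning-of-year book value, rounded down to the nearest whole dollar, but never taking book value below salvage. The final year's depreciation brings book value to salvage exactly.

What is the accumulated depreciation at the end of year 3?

$119,606

Depreciable base = $158,240 − $14,600 = $143,640.
Year 1: ⌊$158,240 × 150%/4⌋ = $59,340. Book value $98,900.
Year 2: ⌊$98,900 × 150%/4⌋ = $37,087. Book value $61,813.
Year 3: ⌊$61,813 × 150%/4⌋ = $23,179. Book value $38,634.
Accumulated through year 3 = $158,240 − $38,634 = $119,606.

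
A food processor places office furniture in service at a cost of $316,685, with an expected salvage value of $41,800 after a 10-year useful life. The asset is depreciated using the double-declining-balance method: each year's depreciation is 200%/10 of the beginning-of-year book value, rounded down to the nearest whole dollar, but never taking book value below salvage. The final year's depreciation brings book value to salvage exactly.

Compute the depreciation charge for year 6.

$20,754

Depreciable base = $316,685 − $41,800 = $274,885.
Year 1: ⌊$316,685 × 200%/10⌋ = $63,337. Book value $253,348.
Year 2: ⌊$253,348 × 200%/10⌋ = $50,669. Book value $202,679.
Year 3: ⌊$202,679 × 200%/10⌋ = $40,535. Book value $162,144.
Year 4: ⌊$162,144 × 200%/10⌋ = $32,428. Book value $129,716.
Year 5: ⌊$129,716 × 200%/10⌋ = $25,943. Book value $103,773.
Year 6: ⌊$103,773 × 200%/10⌋ = $20,754. Book value $83,019.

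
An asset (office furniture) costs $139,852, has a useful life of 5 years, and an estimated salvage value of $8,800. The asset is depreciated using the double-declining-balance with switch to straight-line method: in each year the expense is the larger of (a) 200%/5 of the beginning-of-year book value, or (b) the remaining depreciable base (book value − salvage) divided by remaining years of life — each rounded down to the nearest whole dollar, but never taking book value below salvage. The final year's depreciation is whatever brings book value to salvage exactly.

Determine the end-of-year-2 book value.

$50,348

Depreciable base = $139,852 − $8,800 = $131,052.
Year 1: DB = ⌊$139,852 × 200%/5⌋ = $55,940; SL = ⌊$131,052/5⌋ = $26,210 → take DB $55,940. Book value $83,912.
Year 2: DB = ⌊$83,912 × 200%/5⌋ = $33,564; SL = ⌊$75,112/4⌋ = $18,778 → take DB $33,564. Book value $50,348.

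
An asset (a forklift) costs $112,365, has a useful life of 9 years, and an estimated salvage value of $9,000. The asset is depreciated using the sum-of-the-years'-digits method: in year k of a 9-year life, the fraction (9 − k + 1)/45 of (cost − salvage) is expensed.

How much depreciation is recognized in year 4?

$13,782

Depreciable base = $112,365 − $9,000 = $103,365.
Sum of the years' digits = 9+8+7+6+5+4+3+2+1 = 45.
Year 1: $103,365 × 9/45 = $20,673. Book value $91,692.
Year 2: $103,365 × 8/45 = $18,376. Book value $73,316.
Year 3: $103,365 × 7/45 = $16,079. Book value $57,237.
Year 4: $103,365 × 6/45 = $13,782. Book value $43,455.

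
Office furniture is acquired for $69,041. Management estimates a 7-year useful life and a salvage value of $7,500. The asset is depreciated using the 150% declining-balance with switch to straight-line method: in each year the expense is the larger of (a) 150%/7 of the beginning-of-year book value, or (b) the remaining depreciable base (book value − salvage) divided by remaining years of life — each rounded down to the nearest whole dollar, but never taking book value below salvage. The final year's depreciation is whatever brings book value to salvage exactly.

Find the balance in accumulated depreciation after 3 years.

Depreciable base = $69,041 − $7,500 = $61,541.
Year 1: DB = ⌊$69,041 × 150%/7⌋ = $14,794; SL = ⌊$61,541/7⌋ = $8,791 → take DB $14,794. Book value $54,247.
Year 2: DB = ⌊$54,247 × 150%/7⌋ = $11,624; SL = ⌊$46,747/6⌋ = $7,791 → take DB $11,624. Book value $42,623.
Year 3: DB = ⌊$42,623 × 150%/7⌋ = $9,133; SL = ⌊$35,123/5⌋ = $7,024 → take DB $9,133. Book value $33,490.
Accumulated through year 3 = $69,041 − $33,490 = $35,551.

$35,551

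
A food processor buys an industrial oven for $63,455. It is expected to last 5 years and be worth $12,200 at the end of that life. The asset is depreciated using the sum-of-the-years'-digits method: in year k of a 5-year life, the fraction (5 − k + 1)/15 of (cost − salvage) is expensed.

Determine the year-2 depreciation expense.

Depreciable base = $63,455 − $12,200 = $51,255.
Sum of the years' digits = 5+4+3+2+1 = 15.
Year 1: $51,255 × 5/15 = $17,085. Book value $46,370.
Year 2: $51,255 × 4/15 = $13,668. Book value $32,702.

$13,668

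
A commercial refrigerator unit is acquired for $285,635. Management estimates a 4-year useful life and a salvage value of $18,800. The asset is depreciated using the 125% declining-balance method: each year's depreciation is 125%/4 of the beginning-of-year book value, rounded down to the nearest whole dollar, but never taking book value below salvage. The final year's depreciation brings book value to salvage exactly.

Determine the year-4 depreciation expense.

Depreciable base = $285,635 − $18,800 = $266,835.
Year 1: ⌊$285,635 × 125%/4⌋ = $89,260. Book value $196,375.
Year 2: ⌊$196,375 × 125%/4⌋ = $61,367. Book value $135,008.
Year 3: ⌊$135,008 × 125%/4⌋ = $42,190. Book value $92,818.
Year 4 (final): $92,818 − $18,800 = $74,018. Book value $18,800.

$74,018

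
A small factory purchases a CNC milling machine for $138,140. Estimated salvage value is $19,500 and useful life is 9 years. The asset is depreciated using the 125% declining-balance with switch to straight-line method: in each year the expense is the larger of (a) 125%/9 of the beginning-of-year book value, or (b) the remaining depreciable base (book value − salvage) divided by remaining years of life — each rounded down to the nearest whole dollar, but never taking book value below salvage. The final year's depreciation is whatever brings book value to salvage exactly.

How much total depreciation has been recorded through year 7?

Depreciable base = $138,140 − $19,500 = $118,640.
Year 1: DB = ⌊$138,140 × 125%/9⌋ = $19,186; SL = ⌊$118,640/9⌋ = $13,182 → take DB $19,186. Book value $118,954.
Year 2: DB = ⌊$118,954 × 125%/9⌋ = $16,521; SL = ⌊$99,454/8⌋ = $12,431 → take DB $16,521. Book value $102,433.
Year 3: DB = ⌊$102,433 × 125%/9⌋ = $14,226; SL = ⌊$82,933/7⌋ = $11,847 → take DB $14,226. Book value $88,207.
Year 4: DB = ⌊$88,207 × 125%/9⌋ = $12,250; SL = ⌊$68,707/6⌋ = $11,451 → take DB $12,250. Book value $75,957.
Year 5: DB = ⌊$75,957 × 125%/9⌋ = $10,549; SL = ⌊$56,457/5⌋ = $11,291 → take SL $11,291. Book value $64,666.
Year 6: DB = ⌊$64,666 × 125%/9⌋ = $8,981; SL = ⌊$45,166/4⌋ = $11,291 → take SL $11,291. Book value $53,375.
Year 7: DB = ⌊$53,375 × 125%/9⌋ = $7,413; SL = ⌊$33,875/3⌋ = $11,291 → take SL $11,291. Book value $42,084.
Accumulated through year 7 = $138,140 − $42,084 = $96,056.

$96,056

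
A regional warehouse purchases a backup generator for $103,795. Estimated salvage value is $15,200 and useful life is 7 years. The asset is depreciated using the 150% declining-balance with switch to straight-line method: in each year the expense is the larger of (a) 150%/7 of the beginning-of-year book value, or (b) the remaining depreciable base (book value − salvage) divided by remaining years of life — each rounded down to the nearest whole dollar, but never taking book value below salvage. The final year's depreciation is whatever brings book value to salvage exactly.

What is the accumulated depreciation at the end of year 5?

$72,712

Depreciable base = $103,795 − $15,200 = $88,595.
Year 1: DB = ⌊$103,795 × 150%/7⌋ = $22,241; SL = ⌊$88,595/7⌋ = $12,656 → take DB $22,241. Book value $81,554.
Year 2: DB = ⌊$81,554 × 150%/7⌋ = $17,475; SL = ⌊$66,354/6⌋ = $11,059 → take DB $17,475. Book value $64,079.
Year 3: DB = ⌊$64,079 × 150%/7⌋ = $13,731; SL = ⌊$48,879/5⌋ = $9,775 → take DB $13,731. Book value $50,348.
Year 4: DB = ⌊$50,348 × 150%/7⌋ = $10,788; SL = ⌊$35,148/4⌋ = $8,787 → take DB $10,788. Book value $39,560.
Year 5: DB = ⌊$39,560 × 150%/7⌋ = $8,477; SL = ⌊$24,360/3⌋ = $8,120 → take DB $8,477. Book value $31,083.
Accumulated through year 5 = $103,795 − $31,083 = $72,712.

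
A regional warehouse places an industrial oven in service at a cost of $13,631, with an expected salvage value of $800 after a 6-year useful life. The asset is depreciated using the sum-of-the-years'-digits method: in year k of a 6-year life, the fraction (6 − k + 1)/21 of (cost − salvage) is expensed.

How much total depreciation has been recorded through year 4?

$10,998

Depreciable base = $13,631 − $800 = $12,831.
Sum of the years' digits = 6+5+4+3+2+1 = 21.
Year 1: $12,831 × 6/21 = $3,666. Book value $9,965.
Year 2: $12,831 × 5/21 = $3,055. Book value $6,910.
Year 3: $12,831 × 4/21 = $2,444. Book value $4,466.
Year 4: $12,831 × 3/21 = $1,833. Book value $2,633.
Accumulated through year 4 = $13,631 − $2,633 = $10,998.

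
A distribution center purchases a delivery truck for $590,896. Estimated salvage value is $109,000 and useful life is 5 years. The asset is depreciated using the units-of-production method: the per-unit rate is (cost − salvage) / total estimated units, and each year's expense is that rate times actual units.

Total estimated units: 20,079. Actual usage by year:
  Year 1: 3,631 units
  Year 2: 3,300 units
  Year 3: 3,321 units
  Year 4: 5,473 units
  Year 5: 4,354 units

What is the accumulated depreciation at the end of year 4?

Depreciable base = $590,896 − $109,000 = $481,896.
Rate = $481,896 / 20,079 units = $24 per unit.
Year 1: 3,631 × $24 = $87,144. Book value $503,752.
Year 2: 3,300 × $24 = $79,200. Book value $424,552.
Year 3: 3,321 × $24 = $79,704. Book value $344,848.
Year 4: 5,473 × $24 = $131,352. Book value $213,496.
Accumulated through year 4 = $590,896 − $213,496 = $377,400.

$377,400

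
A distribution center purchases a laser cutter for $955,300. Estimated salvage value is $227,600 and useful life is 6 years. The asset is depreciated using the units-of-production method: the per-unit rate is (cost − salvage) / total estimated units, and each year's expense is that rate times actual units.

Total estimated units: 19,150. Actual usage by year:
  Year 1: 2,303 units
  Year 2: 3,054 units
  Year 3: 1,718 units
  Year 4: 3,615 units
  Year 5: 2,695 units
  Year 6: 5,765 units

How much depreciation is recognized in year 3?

Depreciable base = $955,300 − $227,600 = $727,700.
Rate = $727,700 / 19,150 units = $38 per unit.
Year 1: 2,303 × $38 = $87,514. Book value $867,786.
Year 2: 3,054 × $38 = $116,052. Book value $751,734.
Year 3: 1,718 × $38 = $65,284. Book value $686,450.

$65,284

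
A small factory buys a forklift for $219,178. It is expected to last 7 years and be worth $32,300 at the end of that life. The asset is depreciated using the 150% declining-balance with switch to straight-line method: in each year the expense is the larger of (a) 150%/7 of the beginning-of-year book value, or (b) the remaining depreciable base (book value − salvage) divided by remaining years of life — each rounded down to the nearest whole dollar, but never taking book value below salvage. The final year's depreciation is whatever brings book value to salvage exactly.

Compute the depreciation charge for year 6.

Depreciable base = $219,178 − $32,300 = $186,878.
Year 1: DB = ⌊$219,178 × 150%/7⌋ = $46,966; SL = ⌊$186,878/7⌋ = $26,696 → take DB $46,966. Book value $172,212.
Year 2: DB = ⌊$172,212 × 150%/7⌋ = $36,902; SL = ⌊$139,912/6⌋ = $23,318 → take DB $36,902. Book value $135,310.
Year 3: DB = ⌊$135,310 × 150%/7⌋ = $28,995; SL = ⌊$103,010/5⌋ = $20,602 → take DB $28,995. Book value $106,315.
Year 4: DB = ⌊$106,315 × 150%/7⌋ = $22,781; SL = ⌊$74,015/4⌋ = $18,503 → take DB $22,781. Book value $83,534.
Year 5: DB = ⌊$83,534 × 150%/7⌋ = $17,900; SL = ⌊$51,234/3⌋ = $17,078 → take DB $17,900. Book value $65,634.
Year 6: DB = ⌊$65,634 × 150%/7⌋ = $14,064; SL = ⌊$33,334/2⌋ = $16,667 → take SL $16,667. Book value $48,967.

$16,667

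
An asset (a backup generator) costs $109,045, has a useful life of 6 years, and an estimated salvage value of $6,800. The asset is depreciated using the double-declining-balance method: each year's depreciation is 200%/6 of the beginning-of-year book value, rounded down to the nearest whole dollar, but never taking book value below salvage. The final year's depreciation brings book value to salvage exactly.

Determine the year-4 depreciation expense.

Depreciable base = $109,045 − $6,800 = $102,245.
Year 1: ⌊$109,045 × 200%/6⌋ = $36,348. Book value $72,697.
Year 2: ⌊$72,697 × 200%/6⌋ = $24,232. Book value $48,465.
Year 3: ⌊$48,465 × 200%/6⌋ = $16,155. Book value $32,310.
Year 4: ⌊$32,310 × 200%/6⌋ = $10,770. Book value $21,540.

$10,770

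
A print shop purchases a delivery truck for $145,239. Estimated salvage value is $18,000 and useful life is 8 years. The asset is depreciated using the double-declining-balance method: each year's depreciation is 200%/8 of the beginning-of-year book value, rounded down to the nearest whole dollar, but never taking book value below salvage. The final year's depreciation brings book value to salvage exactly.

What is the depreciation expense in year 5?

$11,489

Depreciable base = $145,239 − $18,000 = $127,239.
Year 1: ⌊$145,239 × 200%/8⌋ = $36,309. Book value $108,930.
Year 2: ⌊$108,930 × 200%/8⌋ = $27,232. Book value $81,698.
Year 3: ⌊$81,698 × 200%/8⌋ = $20,424. Book value $61,274.
Year 4: ⌊$61,274 × 200%/8⌋ = $15,318. Book value $45,956.
Year 5: ⌊$45,956 × 200%/8⌋ = $11,489. Book value $34,467.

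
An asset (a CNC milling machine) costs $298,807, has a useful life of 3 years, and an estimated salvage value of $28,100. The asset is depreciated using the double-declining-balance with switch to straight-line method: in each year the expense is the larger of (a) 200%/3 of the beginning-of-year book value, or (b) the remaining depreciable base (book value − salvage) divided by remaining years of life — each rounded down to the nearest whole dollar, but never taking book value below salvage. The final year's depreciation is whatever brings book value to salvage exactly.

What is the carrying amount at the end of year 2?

Depreciable base = $298,807 − $28,100 = $270,707.
Year 1: DB = ⌊$298,807 × 200%/3⌋ = $199,204; SL = ⌊$270,707/3⌋ = $90,235 → take DB $199,204. Book value $99,603.
Year 2: DB = ⌊$99,603 × 200%/3⌋ = $66,402; SL = ⌊$71,503/2⌋ = $35,751 → take DB $66,402. Book value $33,201.

$33,201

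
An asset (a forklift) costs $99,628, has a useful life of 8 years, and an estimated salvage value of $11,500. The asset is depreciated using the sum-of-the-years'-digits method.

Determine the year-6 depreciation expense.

Depreciable base = $99,628 − $11,500 = $88,128.
Sum of the years' digits = 8+7+6+5+4+3+2+1 = 36.
Year 1: $88,128 × 8/36 = $19,584. Book value $80,044.
Year 2: $88,128 × 7/36 = $17,136. Book value $62,908.
Year 3: $88,128 × 6/36 = $14,688. Book value $48,220.
Year 4: $88,128 × 5/36 = $12,240. Book value $35,980.
Year 5: $88,128 × 4/36 = $9,792. Book value $26,188.
Year 6: $88,128 × 3/36 = $7,344. Book value $18,844.

$7,344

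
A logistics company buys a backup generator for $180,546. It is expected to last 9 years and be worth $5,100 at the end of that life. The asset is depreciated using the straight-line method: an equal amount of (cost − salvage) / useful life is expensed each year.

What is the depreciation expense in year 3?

$19,494

Depreciable base = $180,546 − $5,100 = $175,446.
Annual expense = $175,446 / 9 = $19,494.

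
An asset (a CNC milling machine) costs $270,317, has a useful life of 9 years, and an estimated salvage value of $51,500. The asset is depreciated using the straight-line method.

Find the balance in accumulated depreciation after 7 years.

$170,191

Depreciable base = $270,317 − $51,500 = $218,817.
Annual expense = $218,817 / 9 = $24,313.
End of year 1: book value $246,004.
End of year 2: book value $221,691.
End of year 3: book value $197,378.
End of year 4: book value $173,065.
End of year 5: book value $148,752.
End of year 6: book value $124,439.
End of year 7: book value $100,126.
Accumulated through year 7 = $270,317 − $100,126 = $170,191.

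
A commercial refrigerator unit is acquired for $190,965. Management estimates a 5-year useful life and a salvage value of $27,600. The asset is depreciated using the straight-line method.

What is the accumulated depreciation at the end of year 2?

$65,346

Depreciable base = $190,965 − $27,600 = $163,365.
Annual expense = $163,365 / 5 = $32,673.
End of year 1: book value $158,292.
End of year 2: book value $125,619.
Accumulated through year 2 = $190,965 − $125,619 = $65,346.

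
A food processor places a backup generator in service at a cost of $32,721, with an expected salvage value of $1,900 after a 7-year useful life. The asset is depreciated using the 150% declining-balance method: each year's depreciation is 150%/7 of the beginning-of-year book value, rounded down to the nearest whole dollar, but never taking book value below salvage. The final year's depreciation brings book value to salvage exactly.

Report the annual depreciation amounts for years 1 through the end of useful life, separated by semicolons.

$7,011; $5,509; $4,328; $3,401; $2,672; $2,100; $5,800

Depreciable base = $32,721 − $1,900 = $30,821.
Year 1: ⌊$32,721 × 150%/7⌋ = $7,011. Book value $25,710.
Year 2: ⌊$25,710 × 150%/7⌋ = $5,509. Book value $20,201.
Year 3: ⌊$20,201 × 150%/7⌋ = $4,328. Book value $15,873.
Year 4: ⌊$15,873 × 150%/7⌋ = $3,401. Book value $12,472.
Year 5: ⌊$12,472 × 150%/7⌋ = $2,672. Book value $9,800.
Year 6: ⌊$9,800 × 150%/7⌋ = $2,100. Book value $7,700.
Year 7 (final): $7,700 − $1,900 = $5,800. Book value $1,900.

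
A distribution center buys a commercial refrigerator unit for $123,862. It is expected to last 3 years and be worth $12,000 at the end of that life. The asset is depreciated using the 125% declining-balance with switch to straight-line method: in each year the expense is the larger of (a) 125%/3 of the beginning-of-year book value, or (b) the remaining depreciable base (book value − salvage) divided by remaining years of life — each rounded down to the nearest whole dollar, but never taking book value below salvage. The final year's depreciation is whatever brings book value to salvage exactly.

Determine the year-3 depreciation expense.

$30,127

Depreciable base = $123,862 − $12,000 = $111,862.
Year 1: DB = ⌊$123,862 × 125%/3⌋ = $51,609; SL = ⌊$111,862/3⌋ = $37,287 → take DB $51,609. Book value $72,253.
Year 2: DB = ⌊$72,253 × 125%/3⌋ = $30,105; SL = ⌊$60,253/2⌋ = $30,126 → take SL $30,126. Book value $42,127.
Year 3 (final): $42,127 − $12,000 = $30,127. Book value $12,000.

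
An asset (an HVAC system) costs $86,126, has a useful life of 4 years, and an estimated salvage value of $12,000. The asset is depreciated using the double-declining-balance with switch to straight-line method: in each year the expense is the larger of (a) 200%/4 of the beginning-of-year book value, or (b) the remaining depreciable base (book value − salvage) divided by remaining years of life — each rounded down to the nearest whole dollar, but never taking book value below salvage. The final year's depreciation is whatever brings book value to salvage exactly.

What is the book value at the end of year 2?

Depreciable base = $86,126 − $12,000 = $74,126.
Year 1: DB = ⌊$86,126 × 200%/4⌋ = $43,063; SL = ⌊$74,126/4⌋ = $18,531 → take DB $43,063. Book value $43,063.
Year 2: DB = ⌊$43,063 × 200%/4⌋ = $21,531; SL = ⌊$31,063/3⌋ = $10,354 → take DB $21,531. Book value $21,532.

$21,532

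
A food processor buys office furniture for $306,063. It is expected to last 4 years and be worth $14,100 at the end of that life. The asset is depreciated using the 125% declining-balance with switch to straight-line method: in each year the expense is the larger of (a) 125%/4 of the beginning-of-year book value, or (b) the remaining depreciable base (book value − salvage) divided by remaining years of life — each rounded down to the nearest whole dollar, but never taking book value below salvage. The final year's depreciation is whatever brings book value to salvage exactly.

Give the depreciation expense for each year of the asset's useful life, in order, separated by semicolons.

Depreciable base = $306,063 − $14,100 = $291,963.
Year 1: DB = ⌊$306,063 × 125%/4⌋ = $95,644; SL = ⌊$291,963/4⌋ = $72,990 → take DB $95,644. Book value $210,419.
Year 2: DB = ⌊$210,419 × 125%/4⌋ = $65,755; SL = ⌊$196,319/3⌋ = $65,439 → take DB $65,755. Book value $144,664.
Year 3: DB = ⌊$144,664 × 125%/4⌋ = $45,207; SL = ⌊$130,564/2⌋ = $65,282 → take SL $65,282. Book value $79,382.
Year 4 (final): $79,382 − $14,100 = $65,282. Book value $14,100.

$95,644; $65,755; $65,282; $65,282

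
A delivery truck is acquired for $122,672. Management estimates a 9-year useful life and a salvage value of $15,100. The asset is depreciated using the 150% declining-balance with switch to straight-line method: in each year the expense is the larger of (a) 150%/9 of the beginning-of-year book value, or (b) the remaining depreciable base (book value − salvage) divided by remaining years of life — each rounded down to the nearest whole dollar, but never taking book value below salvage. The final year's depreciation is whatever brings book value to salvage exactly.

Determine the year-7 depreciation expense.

$8,550

Depreciable base = $122,672 − $15,100 = $107,572.
Year 1: DB = ⌊$122,672 × 150%/9⌋ = $20,445; SL = ⌊$107,572/9⌋ = $11,952 → take DB $20,445. Book value $102,227.
Year 2: DB = ⌊$102,227 × 150%/9⌋ = $17,037; SL = ⌊$87,127/8⌋ = $10,890 → take DB $17,037. Book value $85,190.
Year 3: DB = ⌊$85,190 × 150%/9⌋ = $14,198; SL = ⌊$70,090/7⌋ = $10,012 → take DB $14,198. Book value $70,992.
Year 4: DB = ⌊$70,992 × 150%/9⌋ = $11,832; SL = ⌊$55,892/6⌋ = $9,315 → take DB $11,832. Book value $59,160.
Year 5: DB = ⌊$59,160 × 150%/9⌋ = $9,860; SL = ⌊$44,060/5⌋ = $8,812 → take DB $9,860. Book value $49,300.
Year 6: DB = ⌊$49,300 × 150%/9⌋ = $8,216; SL = ⌊$34,200/4⌋ = $8,550 → take SL $8,550. Book value $40,750.
Year 7: DB = ⌊$40,750 × 150%/9⌋ = $6,791; SL = ⌊$25,650/3⌋ = $8,550 → take SL $8,550. Book value $32,200.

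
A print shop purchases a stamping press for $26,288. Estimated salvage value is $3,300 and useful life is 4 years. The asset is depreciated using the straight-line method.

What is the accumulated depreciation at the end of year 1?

Depreciable base = $26,288 − $3,300 = $22,988.
Annual expense = $22,988 / 4 = $5,747.
End of year 1: book value $20,541.
Accumulated through year 1 = $26,288 − $20,541 = $5,747.

$5,747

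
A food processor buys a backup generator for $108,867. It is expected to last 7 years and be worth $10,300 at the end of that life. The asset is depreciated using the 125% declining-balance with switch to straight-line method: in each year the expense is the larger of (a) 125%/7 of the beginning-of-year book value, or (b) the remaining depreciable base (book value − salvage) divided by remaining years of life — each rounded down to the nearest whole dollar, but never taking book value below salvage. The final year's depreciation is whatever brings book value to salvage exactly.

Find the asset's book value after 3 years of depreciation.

$60,341

Depreciable base = $108,867 − $10,300 = $98,567.
Year 1: DB = ⌊$108,867 × 125%/7⌋ = $19,440; SL = ⌊$98,567/7⌋ = $14,081 → take DB $19,440. Book value $89,427.
Year 2: DB = ⌊$89,427 × 125%/7⌋ = $15,969; SL = ⌊$79,127/6⌋ = $13,187 → take DB $15,969. Book value $73,458.
Year 3: DB = ⌊$73,458 × 125%/7⌋ = $13,117; SL = ⌊$63,158/5⌋ = $12,631 → take DB $13,117. Book value $60,341.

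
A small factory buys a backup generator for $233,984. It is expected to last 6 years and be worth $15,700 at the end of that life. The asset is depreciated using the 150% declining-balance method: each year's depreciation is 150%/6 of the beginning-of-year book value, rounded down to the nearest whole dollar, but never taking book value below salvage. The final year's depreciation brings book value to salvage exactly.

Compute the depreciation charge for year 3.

$32,904

Depreciable base = $233,984 − $15,700 = $218,284.
Year 1: ⌊$233,984 × 150%/6⌋ = $58,496. Book value $175,488.
Year 2: ⌊$175,488 × 150%/6⌋ = $43,872. Book value $131,616.
Year 3: ⌊$131,616 × 150%/6⌋ = $32,904. Book value $98,712.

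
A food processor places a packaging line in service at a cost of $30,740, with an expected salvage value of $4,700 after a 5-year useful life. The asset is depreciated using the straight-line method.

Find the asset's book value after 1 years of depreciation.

$25,532

Depreciable base = $30,740 − $4,700 = $26,040.
Annual expense = $26,040 / 5 = $5,208.
End of year 1: book value $25,532.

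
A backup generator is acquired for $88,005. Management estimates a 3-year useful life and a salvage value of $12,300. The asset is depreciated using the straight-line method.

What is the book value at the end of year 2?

Depreciable base = $88,005 − $12,300 = $75,705.
Annual expense = $75,705 / 3 = $25,235.
End of year 1: book value $62,770.
End of year 2: book value $37,535.

$37,535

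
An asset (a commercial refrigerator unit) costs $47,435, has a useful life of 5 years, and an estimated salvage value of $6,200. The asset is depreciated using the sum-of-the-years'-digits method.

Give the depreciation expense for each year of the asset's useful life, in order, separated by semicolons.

Depreciable base = $47,435 − $6,200 = $41,235.
Sum of the years' digits = 5+4+3+2+1 = 15.
Year 1: $41,235 × 5/15 = $13,745. Book value $33,690.
Year 2: $41,235 × 4/15 = $10,996. Book value $22,694.
Year 3: $41,235 × 3/15 = $8,247. Book value $14,447.
Year 4: $41,235 × 2/15 = $5,498. Book value $8,949.
Year 5: $41,235 × 1/15 = $2,749. Book value $6,200.

$13,745; $10,996; $8,247; $5,498; $2,749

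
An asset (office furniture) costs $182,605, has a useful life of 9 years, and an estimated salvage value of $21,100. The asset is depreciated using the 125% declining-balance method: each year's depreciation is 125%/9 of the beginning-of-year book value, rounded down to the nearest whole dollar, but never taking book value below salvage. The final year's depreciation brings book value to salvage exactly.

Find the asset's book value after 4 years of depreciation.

Depreciable base = $182,605 − $21,100 = $161,505.
Year 1: ⌊$182,605 × 125%/9⌋ = $25,361. Book value $157,244.
Year 2: ⌊$157,244 × 125%/9⌋ = $21,839. Book value $135,405.
Year 3: ⌊$135,405 × 125%/9⌋ = $18,806. Book value $116,599.
Year 4: ⌊$116,599 × 125%/9⌋ = $16,194. Book value $100,405.

$100,405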